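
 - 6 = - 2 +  - 4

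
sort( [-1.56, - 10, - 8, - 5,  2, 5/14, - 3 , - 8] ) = [ - 10, - 8, - 8, - 5, - 3, - 1.56,5/14, 2] 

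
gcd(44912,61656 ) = 56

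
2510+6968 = 9478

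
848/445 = 848/445 =1.91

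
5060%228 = 44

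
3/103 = 3/103  =  0.03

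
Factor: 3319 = 3319^1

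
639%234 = 171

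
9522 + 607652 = 617174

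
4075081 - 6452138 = - 2377057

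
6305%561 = 134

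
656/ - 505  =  -2 + 354/505= - 1.30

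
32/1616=2/101 = 0.02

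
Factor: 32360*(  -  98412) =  - 3184612320 = -2^5*3^1 * 5^1*59^1*139^1*809^1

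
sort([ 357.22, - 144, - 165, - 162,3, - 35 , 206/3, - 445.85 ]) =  [ - 445.85, - 165, - 162 , - 144, - 35,3,206/3, 357.22 ] 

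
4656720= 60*77612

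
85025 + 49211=134236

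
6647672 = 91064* 73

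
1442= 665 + 777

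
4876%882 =466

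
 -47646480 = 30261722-77908202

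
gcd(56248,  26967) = 89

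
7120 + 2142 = 9262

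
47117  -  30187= 16930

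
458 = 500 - 42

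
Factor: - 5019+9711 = 4692 =2^2*3^1*17^1*23^1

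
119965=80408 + 39557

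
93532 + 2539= 96071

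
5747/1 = 5747 = 5747.00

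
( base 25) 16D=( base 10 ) 788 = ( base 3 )1002012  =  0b1100010100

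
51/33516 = 17/11172 = 0.00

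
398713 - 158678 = 240035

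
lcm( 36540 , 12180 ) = 36540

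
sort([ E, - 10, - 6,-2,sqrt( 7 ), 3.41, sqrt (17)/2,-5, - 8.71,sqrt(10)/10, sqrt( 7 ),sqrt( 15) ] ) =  [ - 10,  -  8.71,  -  6,-5, - 2, sqrt( 10)/10, sqrt(17) /2, sqrt( 7),sqrt( 7), E,3.41, sqrt ( 15 )]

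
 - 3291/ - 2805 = 1097/935= 1.17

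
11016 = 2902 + 8114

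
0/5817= 0  =  0.00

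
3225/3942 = 1075/1314 = 0.82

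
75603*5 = 378015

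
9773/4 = 2443 + 1/4 = 2443.25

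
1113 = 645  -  -468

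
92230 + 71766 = 163996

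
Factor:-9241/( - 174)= 2^(-1)*3^( - 1 ) * 29^( - 1 )*9241^1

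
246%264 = 246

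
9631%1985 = 1691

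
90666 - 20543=70123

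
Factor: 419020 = 2^2 * 5^1  *7^1*41^1*73^1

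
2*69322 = 138644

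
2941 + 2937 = 5878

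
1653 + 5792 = 7445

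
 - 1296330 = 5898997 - 7195327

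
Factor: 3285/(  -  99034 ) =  - 2^( - 1)*3^2 *5^1*13^( - 2) * 73^1  *293^( - 1 )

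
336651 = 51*6601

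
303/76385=303/76385= 0.00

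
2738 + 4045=6783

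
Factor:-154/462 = - 3^( - 1 )=- 1/3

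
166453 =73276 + 93177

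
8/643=8/643 = 0.01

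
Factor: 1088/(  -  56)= - 2^3*7^( - 1 )*17^1 =- 136/7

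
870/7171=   870/7171=0.12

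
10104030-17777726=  - 7673696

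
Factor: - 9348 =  - 2^2*3^1*19^1*41^1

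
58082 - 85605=-27523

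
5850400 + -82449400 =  - 76599000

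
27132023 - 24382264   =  2749759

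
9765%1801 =760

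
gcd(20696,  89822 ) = 2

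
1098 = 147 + 951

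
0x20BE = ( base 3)102111110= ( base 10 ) 8382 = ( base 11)6330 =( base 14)30AA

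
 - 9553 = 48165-57718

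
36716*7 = 257012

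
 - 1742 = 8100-9842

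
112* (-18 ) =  - 2016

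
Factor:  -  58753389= - 3^1*19584463^1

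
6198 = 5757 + 441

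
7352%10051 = 7352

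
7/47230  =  7/47230 = 0.00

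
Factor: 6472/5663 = 2^3*7^(  -  1) = 8/7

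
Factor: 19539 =3^2*13^1*167^1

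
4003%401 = 394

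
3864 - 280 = 3584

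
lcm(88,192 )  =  2112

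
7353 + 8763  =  16116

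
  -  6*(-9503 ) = 57018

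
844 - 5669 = -4825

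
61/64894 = 61/64894 = 0.00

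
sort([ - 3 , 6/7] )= [-3, 6/7 ]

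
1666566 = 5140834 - 3474268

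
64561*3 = 193683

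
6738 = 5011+1727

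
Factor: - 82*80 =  - 6560= - 2^5*5^1*41^1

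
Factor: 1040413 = 11^1 * 94583^1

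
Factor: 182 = 2^1*7^1 * 13^1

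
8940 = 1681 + 7259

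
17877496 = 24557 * 728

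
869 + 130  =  999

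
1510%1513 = 1510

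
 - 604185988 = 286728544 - 890914532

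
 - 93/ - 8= 93/8 = 11.62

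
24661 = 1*24661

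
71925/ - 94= - 766 + 79/94  =  - 765.16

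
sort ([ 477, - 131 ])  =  [ - 131,477]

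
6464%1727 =1283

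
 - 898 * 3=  - 2694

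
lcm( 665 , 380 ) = 2660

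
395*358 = 141410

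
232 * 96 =22272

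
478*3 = 1434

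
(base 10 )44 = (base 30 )1e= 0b101100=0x2C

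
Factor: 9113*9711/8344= 88496343/8344 = 2^( - 3) * 3^2*7^( - 1)*13^2*83^1*149^( -1) * 701^1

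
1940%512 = 404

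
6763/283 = 23  +  254/283 = 23.90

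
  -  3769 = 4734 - 8503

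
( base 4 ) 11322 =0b101111010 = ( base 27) e0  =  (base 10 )378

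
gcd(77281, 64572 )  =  1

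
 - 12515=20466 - 32981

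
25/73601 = 25/73601  =  0.00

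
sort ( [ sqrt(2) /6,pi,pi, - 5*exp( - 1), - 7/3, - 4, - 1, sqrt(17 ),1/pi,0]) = [- 4, - 7/3, - 5*exp(-1), - 1, 0, sqrt(2)/6 , 1/pi,pi,pi , sqrt(17)]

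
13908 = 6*2318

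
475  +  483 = 958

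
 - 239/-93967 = 239/93967 = 0.00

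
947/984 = 947/984= 0.96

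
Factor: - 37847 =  - 37847^1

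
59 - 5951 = - 5892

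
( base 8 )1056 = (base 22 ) 138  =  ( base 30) ii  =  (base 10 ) 558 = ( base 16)22E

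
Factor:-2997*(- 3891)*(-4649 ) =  - 54213509223 = -3^5*37^1*1297^1*4649^1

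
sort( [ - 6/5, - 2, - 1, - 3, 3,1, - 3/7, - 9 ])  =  [ - 9, - 3, - 2, - 6/5, - 1,-3/7,  1,3]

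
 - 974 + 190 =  - 784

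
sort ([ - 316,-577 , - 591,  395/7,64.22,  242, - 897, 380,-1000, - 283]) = [ - 1000,-897, - 591, - 577, - 316, - 283, 395/7 , 64.22, 242 , 380]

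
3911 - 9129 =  - 5218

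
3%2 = 1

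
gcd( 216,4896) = 72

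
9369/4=2342+1/4  =  2342.25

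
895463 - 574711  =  320752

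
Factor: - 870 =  - 2^1*3^1*5^1*29^1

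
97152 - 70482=26670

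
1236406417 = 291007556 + 945398861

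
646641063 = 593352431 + 53288632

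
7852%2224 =1180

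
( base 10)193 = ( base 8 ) 301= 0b11000001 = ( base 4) 3001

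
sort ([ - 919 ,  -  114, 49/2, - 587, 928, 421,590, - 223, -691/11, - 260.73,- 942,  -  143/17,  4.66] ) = [ -942,-919 , - 587,  -  260.73, - 223, - 114, - 691/11, - 143/17, 4.66, 49/2 , 421,590, 928]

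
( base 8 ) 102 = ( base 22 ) 30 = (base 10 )66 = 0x42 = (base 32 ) 22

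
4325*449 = 1941925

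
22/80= 11/40 = 0.28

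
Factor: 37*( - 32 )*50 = -2^6*5^2*37^1 = -59200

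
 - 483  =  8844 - 9327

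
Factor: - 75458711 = -75458711^1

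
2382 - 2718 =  - 336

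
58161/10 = 5816+ 1/10 = 5816.10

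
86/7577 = 86/7577 = 0.01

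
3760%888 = 208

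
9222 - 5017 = 4205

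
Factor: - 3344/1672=  -  2 = - 2^1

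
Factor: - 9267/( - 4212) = 2^( - 2)*3^ (-3)*13^( - 1) * 3089^1 = 3089/1404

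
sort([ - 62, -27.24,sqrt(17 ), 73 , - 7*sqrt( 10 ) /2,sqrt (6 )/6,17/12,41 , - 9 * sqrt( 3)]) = [ - 62, - 27.24, - 9*sqrt( 3),-7*sqrt(10)/2,sqrt(6 )/6,17/12 , sqrt(17 ) , 41,  73]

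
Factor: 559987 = 19^1*29473^1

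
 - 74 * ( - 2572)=190328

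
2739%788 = 375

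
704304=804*876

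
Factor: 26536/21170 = 2^2*5^( - 1)*29^( - 1 )*31^1*73^( - 1 )*107^1= 13268/10585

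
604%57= 34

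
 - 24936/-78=319 + 9/13 = 319.69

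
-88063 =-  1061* 83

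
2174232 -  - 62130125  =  64304357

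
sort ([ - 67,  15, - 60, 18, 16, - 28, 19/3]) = [ - 67, - 60, - 28,19/3,15, 16, 18 ] 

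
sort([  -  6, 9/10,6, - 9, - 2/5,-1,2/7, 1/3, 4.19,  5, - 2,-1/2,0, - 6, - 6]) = [-9, - 6,-6, - 6, - 2,  -  1, - 1/2, - 2/5, 0, 2/7,1/3, 9/10,4.19,  5, 6] 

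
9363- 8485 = 878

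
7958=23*346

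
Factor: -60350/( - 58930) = 85/83  =  5^1*17^1 * 83^(-1) 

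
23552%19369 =4183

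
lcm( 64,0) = 0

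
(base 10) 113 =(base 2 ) 1110001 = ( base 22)53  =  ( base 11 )a3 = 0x71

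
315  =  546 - 231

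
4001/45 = 88  +  41/45 = 88.91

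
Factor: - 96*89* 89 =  - 2^5 * 3^1*89^2 = -  760416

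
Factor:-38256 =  - 2^4*3^1*797^1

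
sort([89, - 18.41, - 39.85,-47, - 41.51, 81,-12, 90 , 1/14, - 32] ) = [ - 47 , - 41.51 , - 39.85,-32,-18.41, - 12,1/14, 81,89, 90 ]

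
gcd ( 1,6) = 1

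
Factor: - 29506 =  - 2^1 * 14753^1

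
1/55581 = 1/55581 = 0.00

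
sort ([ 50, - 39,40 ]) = [ - 39,40,50]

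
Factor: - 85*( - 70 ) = 2^1*5^2*7^1*17^1 = 5950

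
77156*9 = 694404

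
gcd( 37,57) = 1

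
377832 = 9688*39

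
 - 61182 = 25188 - 86370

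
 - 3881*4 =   -  15524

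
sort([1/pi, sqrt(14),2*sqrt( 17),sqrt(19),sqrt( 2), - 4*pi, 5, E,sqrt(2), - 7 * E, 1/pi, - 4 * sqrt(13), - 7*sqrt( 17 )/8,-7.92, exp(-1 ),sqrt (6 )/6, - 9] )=[ - 7*E,-4*sqrt( 13), - 4*pi,-9, - 7.92, - 7*sqrt ( 17)/8, 1/pi,1/pi, exp(-1), sqrt( 6)/6,sqrt ( 2), sqrt( 2),E,sqrt(14), sqrt(19),  5, 2*  sqrt(17 )] 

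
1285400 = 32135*40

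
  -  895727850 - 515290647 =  - 1411018497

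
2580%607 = 152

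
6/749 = 6/749 = 0.01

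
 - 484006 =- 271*1786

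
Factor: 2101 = 11^1*191^1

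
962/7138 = 481/3569  =  0.13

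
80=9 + 71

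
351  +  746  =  1097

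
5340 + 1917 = 7257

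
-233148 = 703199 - 936347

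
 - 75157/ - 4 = 18789 + 1/4 = 18789.25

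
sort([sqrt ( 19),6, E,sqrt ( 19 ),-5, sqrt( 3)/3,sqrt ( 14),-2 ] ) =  [ - 5 ,  -  2,sqrt(3 ) /3 , E,sqrt( 14 ),sqrt(19 ), sqrt( 19), 6 ]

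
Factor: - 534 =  - 2^1 * 3^1*89^1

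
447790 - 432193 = 15597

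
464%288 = 176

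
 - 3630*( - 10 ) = 36300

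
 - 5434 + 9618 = 4184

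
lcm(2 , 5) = 10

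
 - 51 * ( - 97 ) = 4947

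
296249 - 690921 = - 394672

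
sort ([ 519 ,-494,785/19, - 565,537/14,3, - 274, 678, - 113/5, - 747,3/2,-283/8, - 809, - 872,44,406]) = [ - 872, - 809, - 747, - 565, - 494, - 274,-283/8,-113/5,3/2, 3, 537/14 , 785/19, 44,406,519,678]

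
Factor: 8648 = 2^3*23^1* 47^1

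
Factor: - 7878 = -2^1*3^1*13^1*101^1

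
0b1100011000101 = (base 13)2B6A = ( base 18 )11A5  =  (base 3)22200212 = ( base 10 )6341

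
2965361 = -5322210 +8287571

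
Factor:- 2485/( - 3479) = 5^1 * 7^ ( - 1 ) = 5/7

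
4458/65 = 68 + 38/65 = 68.58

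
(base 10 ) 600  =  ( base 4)21120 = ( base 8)1130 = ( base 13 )372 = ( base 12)420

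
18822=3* 6274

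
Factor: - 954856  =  -2^3 *7^1*17^2 *59^1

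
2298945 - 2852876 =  - 553931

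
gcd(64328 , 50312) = 8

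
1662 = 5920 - 4258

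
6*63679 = 382074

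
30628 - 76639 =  -46011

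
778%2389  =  778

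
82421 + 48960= 131381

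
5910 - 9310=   -3400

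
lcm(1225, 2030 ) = 71050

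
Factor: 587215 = 5^1*117443^1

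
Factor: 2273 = 2273^1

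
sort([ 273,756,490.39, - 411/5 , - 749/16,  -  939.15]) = [ - 939.15, - 411/5,  -  749/16,273, 490.39,756]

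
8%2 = 0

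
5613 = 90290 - 84677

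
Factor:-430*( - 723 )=310890 = 2^1*3^1*5^1*43^1*241^1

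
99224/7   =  14174 + 6/7 = 14174.86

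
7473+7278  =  14751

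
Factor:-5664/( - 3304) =12/7 = 2^2*3^1*7^( - 1)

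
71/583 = 71/583  =  0.12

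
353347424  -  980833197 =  - 627485773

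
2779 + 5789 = 8568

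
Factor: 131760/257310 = 2^3*61^1*953^( - 1)  =  488/953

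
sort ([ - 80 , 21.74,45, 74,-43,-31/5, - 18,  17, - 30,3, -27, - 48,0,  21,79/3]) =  [ - 80, - 48, - 43, - 30, - 27, - 18 ,-31/5,0, 3,  17,21 , 21.74, 79/3,45 , 74 ]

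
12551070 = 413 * 30390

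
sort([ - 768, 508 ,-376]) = [ - 768, - 376,508 ] 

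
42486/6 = 7081 = 7081.00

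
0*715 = 0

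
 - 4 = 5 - 9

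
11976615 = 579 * 20685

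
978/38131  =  978/38131 = 0.03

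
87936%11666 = 6274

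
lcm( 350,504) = 12600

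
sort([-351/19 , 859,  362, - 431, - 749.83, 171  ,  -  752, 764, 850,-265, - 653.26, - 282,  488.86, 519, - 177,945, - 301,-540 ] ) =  [ -752,-749.83, - 653.26 , - 540 ,-431, - 301,-282,-265, - 177,- 351/19, 171, 362,488.86,519 , 764 , 850,859,945 ]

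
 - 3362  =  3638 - 7000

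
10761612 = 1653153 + 9108459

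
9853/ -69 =-9853/69 = -142.80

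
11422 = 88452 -77030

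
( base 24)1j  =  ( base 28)1f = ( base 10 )43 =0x2B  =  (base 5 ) 133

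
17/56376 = 17/56376 = 0.00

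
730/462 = 1 + 134/231 = 1.58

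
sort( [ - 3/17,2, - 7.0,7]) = [ - 7.0, - 3/17 , 2,7] 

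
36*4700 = 169200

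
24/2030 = 12/1015 = 0.01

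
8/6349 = 8/6349  =  0.00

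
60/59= 1 + 1/59 = 1.02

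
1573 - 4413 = -2840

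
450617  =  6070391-5619774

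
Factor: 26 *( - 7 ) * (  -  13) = 2366 = 2^1*7^1*13^2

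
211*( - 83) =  -17513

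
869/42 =869/42 = 20.69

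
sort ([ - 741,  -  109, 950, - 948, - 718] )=[ - 948, - 741,-718, - 109, 950] 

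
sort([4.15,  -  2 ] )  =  [ -2,4.15]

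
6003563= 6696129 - 692566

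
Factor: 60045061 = 60045061^1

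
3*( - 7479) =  - 22437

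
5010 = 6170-1160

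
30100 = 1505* 20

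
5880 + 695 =6575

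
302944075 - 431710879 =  - 128766804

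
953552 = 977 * 976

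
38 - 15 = 23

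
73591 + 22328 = 95919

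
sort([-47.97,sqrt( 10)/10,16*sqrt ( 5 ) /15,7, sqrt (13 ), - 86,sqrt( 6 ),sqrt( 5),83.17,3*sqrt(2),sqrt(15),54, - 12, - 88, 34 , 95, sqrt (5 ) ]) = [ - 88, - 86, - 47.97 ,- 12, sqrt( 10)/10,sqrt( 5), sqrt (5 ), 16 * sqrt(5 ) /15,  sqrt(6 ),sqrt( 13), sqrt ( 15),3*sqrt ( 2 ),7,34,54, 83.17,  95 ]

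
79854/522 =13309/87 = 152.98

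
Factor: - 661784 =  - 2^3 * 82723^1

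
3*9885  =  29655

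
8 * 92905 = 743240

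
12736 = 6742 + 5994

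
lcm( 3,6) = 6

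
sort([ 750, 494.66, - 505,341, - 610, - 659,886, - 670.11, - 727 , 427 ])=[ - 727, - 670.11, - 659, - 610, - 505,341, 427, 494.66, 750,886 ] 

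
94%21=10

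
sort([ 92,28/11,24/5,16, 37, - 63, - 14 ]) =[ - 63, - 14, 28/11,24/5,16, 37,92 ]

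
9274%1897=1686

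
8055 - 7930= 125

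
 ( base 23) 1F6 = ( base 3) 1012121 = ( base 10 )880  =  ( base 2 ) 1101110000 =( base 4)31300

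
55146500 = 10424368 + 44722132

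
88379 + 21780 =110159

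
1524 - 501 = 1023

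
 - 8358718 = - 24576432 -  - 16217714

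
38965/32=1217 + 21/32 = 1217.66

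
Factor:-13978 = -2^1*29^1 * 241^1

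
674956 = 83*8132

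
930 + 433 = 1363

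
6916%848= 132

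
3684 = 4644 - 960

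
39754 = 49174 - 9420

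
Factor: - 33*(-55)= 3^1*5^1 * 11^2 = 1815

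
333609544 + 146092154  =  479701698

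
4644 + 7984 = 12628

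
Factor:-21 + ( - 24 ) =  - 3^2*5^1  =  - 45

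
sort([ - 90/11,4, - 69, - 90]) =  [ - 90, - 69, - 90/11,  4 ] 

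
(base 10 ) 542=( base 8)1036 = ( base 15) 262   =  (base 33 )GE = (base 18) 1C2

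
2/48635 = 2/48635 = 0.00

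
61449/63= 975+ 8/21 = 975.38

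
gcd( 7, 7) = 7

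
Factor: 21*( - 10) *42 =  - 8820 = - 2^2*3^2*5^1*7^2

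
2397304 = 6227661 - 3830357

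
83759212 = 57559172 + 26200040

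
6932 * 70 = 485240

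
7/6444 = 7/6444 = 0.00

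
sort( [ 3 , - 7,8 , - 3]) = [ - 7, - 3, 3,8 ]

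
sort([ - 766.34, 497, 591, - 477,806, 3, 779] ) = [  -  766.34,-477, 3, 497,  591, 779 , 806 ] 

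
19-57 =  -38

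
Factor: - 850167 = -3^2* 94463^1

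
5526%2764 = 2762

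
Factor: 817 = 19^1*43^1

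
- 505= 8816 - 9321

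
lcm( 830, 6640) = 6640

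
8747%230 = 7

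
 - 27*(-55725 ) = 1504575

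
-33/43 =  - 1 + 10/43 = - 0.77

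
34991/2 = 34991/2 = 17495.50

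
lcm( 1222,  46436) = 46436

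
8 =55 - 47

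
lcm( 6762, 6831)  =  669438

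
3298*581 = 1916138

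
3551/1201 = 3551/1201= 2.96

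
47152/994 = 47 +31/71 = 47.44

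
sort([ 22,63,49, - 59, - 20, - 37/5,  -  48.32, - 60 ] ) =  [  -  60, - 59, - 48.32,-20, - 37/5, 22,49, 63 ]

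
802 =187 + 615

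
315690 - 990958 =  - 675268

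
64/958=32/479 = 0.07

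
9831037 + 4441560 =14272597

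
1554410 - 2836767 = - 1282357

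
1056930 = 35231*30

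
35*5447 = 190645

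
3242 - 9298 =  -  6056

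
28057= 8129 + 19928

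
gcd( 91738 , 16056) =2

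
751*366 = 274866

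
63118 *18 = 1136124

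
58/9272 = 29/4636 = 0.01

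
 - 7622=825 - 8447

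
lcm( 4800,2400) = 4800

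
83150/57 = 1458 + 44/57 =1458.77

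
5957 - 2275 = 3682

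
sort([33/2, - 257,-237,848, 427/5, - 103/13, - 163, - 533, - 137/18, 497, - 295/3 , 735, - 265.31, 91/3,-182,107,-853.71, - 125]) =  [ - 853.71, - 533, - 265.31, - 257, - 237, - 182, - 163,-125,-295/3, - 103/13,  -  137/18 , 33/2,91/3, 427/5,107,497, 735, 848 ] 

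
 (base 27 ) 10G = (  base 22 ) 1bj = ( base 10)745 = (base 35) la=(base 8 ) 1351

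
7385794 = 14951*494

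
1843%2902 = 1843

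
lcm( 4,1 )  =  4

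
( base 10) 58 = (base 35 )1N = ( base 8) 72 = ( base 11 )53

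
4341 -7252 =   -  2911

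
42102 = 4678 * 9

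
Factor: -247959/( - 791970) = 82653/263990 = 2^( - 1 ) * 3^1*5^( - 1)*26399^( - 1)*27551^1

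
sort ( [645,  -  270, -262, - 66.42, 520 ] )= [ - 270 , - 262,- 66.42 , 520 , 645]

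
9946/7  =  1420+6/7  =  1420.86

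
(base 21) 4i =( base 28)3I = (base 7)204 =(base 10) 102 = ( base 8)146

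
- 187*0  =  0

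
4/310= 2/155 = 0.01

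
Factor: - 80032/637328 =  - 2^1 * 41^1* 653^( -1) = - 82/653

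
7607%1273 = 1242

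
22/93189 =22/93189 = 0.00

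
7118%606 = 452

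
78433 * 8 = 627464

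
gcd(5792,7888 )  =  16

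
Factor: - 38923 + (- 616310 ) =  - 655233 = - 3^1 * 37^1* 5903^1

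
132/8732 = 33/2183 = 0.02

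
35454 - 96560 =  - 61106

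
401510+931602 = 1333112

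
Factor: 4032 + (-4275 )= -243 = -  3^5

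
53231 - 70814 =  - 17583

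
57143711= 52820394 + 4323317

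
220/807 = 220/807 =0.27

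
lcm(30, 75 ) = 150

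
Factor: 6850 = 2^1*5^2 *137^1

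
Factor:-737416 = -2^3*92177^1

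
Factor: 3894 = 2^1*3^1*11^1*59^1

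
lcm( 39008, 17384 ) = 1599328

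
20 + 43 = 63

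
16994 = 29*586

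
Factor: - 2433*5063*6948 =-85587402492 = - 2^2*3^3*61^1*83^1*193^1*811^1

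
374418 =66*5673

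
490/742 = 35/53 = 0.66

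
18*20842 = 375156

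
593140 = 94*6310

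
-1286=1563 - 2849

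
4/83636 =1/20909 = 0.00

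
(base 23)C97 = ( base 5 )202222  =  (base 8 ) 14642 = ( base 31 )6PL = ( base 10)6562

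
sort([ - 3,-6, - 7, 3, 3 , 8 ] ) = [-7 , - 6, - 3, 3,3, 8] 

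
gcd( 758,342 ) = 2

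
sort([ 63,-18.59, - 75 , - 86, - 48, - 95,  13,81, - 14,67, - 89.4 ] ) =[ - 95, - 89.4, - 86, - 75, - 48,-18.59, - 14,13,63, 67,81] 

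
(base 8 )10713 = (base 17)FCG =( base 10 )4555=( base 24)7LJ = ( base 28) 5mj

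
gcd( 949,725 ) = 1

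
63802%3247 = 2109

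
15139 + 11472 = 26611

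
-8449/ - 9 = 938 + 7/9 =938.78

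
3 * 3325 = 9975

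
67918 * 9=611262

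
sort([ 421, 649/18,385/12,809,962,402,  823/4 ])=[ 385/12 , 649/18 , 823/4, 402,421, 809, 962]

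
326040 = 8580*38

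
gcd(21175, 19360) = 605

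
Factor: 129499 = 129499^1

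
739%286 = 167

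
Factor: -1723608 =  - 2^3*3^2*37^1*647^1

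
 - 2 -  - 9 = 7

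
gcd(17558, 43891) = 1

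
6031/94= 64+15/94 =64.16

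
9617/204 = 47 + 29/204= 47.14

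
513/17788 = 513/17788 = 0.03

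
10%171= 10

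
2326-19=2307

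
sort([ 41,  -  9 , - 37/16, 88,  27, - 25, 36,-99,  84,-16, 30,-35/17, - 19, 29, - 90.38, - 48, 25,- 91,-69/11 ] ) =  [ -99  , - 91, - 90.38,-48, - 25,  -  19, - 16,-9, - 69/11,-37/16,-35/17,25,27,29, 30, 36,41,84, 88] 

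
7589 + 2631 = 10220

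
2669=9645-6976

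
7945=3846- - 4099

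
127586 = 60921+66665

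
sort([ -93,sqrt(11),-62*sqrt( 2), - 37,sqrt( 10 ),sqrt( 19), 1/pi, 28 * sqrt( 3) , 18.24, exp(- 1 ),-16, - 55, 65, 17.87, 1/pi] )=[  -  93,-62*sqrt(2 ), - 55, - 37, - 16, 1/pi, 1/pi, exp (-1), sqrt( 10), sqrt(11), sqrt( 19 ), 17.87, 18.24, 28*sqrt( 3), 65] 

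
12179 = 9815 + 2364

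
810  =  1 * 810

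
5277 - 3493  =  1784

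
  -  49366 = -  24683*2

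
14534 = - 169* ( - 86) 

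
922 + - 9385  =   - 8463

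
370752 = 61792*6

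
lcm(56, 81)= 4536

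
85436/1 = 85436=85436.00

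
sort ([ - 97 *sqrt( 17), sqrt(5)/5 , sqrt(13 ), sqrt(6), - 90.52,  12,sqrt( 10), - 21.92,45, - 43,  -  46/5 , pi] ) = [ - 97*sqrt (17), - 90.52, - 43,-21.92, - 46/5 , sqrt (5)/5,  sqrt( 6), pi,sqrt( 10),sqrt(13),12,45 ]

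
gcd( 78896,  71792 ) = 16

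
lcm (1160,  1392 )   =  6960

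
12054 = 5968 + 6086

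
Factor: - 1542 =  - 2^1*3^1 *257^1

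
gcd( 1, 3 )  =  1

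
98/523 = 98/523 =0.19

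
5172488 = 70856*73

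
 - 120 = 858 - 978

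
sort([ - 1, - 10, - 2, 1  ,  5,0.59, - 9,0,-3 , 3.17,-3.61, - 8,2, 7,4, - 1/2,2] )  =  [ - 10, - 9,- 8, - 3.61,-3, - 2, - 1, - 1/2 , 0,0.59,1,2, 2  ,  3.17,4,  5, 7 ] 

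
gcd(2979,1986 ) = 993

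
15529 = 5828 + 9701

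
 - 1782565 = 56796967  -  58579532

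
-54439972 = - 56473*964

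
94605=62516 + 32089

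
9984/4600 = 2 + 98/575 = 2.17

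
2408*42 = 101136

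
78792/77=1023 + 3/11 =1023.27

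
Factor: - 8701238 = -2^1 *7^1*13^1*47809^1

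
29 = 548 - 519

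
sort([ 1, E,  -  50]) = [ - 50 , 1 , E]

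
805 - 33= 772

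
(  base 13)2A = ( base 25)1B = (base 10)36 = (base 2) 100100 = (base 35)11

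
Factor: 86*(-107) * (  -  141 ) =2^1 * 3^1* 43^1*47^1*107^1 =1297482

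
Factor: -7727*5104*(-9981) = 393636746448 = 2^4*3^2*11^1*29^1*1109^1*7727^1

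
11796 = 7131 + 4665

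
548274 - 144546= 403728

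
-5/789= - 1+784/789 = - 0.01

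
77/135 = 77/135  =  0.57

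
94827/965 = 94827/965 = 98.27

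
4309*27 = 116343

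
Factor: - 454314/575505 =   -  2^1 * 3^ ( - 3)*5^ (  -  1)*7^(-1)*373^1 = - 746/945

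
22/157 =22/157 = 0.14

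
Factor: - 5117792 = -2^5 * 159931^1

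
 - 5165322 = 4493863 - 9659185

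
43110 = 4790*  9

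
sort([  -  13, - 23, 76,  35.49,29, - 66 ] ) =[ - 66, - 23 , - 13,29,35.49 , 76]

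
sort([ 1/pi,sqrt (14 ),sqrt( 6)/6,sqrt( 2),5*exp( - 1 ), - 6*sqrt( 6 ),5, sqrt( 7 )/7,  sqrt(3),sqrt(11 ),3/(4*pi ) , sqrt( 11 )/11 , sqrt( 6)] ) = [ - 6*sqrt( 6 ) , 3/(4*pi),sqrt ( 11 ) /11,1/pi,sqrt(7 )/7 , sqrt( 6) /6,sqrt( 2),sqrt( 3),5*exp( - 1),sqrt( 6),sqrt( 11),sqrt( 14 ),5]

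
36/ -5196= - 1  +  430/433 = - 0.01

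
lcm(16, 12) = 48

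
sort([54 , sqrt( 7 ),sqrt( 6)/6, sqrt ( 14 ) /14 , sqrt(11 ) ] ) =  [ sqrt( 14)/14,sqrt(6) /6,sqrt( 7 ), sqrt( 11 ), 54] 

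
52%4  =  0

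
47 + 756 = 803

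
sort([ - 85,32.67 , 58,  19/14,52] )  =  [ - 85, 19/14,32.67,52,58] 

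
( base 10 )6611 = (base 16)19d3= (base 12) 39AB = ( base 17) 15EF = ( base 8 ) 14723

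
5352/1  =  5352 = 5352.00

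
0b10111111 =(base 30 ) 6B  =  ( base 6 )515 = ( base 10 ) 191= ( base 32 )5v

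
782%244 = 50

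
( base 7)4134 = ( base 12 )a06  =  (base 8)2646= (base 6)10410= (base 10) 1446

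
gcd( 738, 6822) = 18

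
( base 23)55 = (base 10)120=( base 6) 320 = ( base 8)170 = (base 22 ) 5A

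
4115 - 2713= 1402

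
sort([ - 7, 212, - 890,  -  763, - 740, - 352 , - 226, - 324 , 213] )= [ - 890,-763, - 740 ,  -  352, -324, - 226,-7, 212,213]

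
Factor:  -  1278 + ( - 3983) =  - 5261^1 = - 5261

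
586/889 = 586/889 = 0.66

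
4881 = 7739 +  - 2858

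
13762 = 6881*2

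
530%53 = 0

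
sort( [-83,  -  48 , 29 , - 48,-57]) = [ - 83,-57, -48,-48, 29]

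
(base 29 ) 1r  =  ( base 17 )35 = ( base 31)1p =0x38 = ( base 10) 56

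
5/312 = 5/312 = 0.02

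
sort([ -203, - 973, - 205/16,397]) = [-973, -203,  -  205/16,397]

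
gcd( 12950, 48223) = 7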